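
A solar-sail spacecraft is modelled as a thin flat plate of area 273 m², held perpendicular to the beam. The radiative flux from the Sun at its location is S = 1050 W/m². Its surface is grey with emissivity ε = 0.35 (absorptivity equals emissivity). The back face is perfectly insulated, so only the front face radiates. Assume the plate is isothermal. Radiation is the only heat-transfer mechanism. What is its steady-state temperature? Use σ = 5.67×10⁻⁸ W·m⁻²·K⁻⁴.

At equilibrium, absorbed power = emitted power.
Absorbing cross-section = A = 273.0 m²; emitting surface = A = 273.0 m² (ratio 1).
εS·A_cross = εσ·A_surf·T⁴  ⇒  T⁴ = S/(1σ)   (ε cancels).
T⁴ = 1050/(1·5.67×10⁻⁸) = 1.852×10¹⁰ K⁴.
T = (1.852×10¹⁰)^(1/4).

T ≈ 369 K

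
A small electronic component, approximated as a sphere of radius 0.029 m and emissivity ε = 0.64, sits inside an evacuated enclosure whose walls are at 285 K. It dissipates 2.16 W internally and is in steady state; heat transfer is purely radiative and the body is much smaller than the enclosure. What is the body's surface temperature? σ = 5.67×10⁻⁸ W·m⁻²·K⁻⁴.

For a small grey body in a large enclosure, net radiated power = εσA(T⁴ − T_w⁴).
Steady state: P = εσA(T⁴ − T_w⁴) with A = 4πr² = 0.01057 m².
T⁴ = P/(εσA) + T_w⁴ = 2.16/(0.64·5.67×10⁻⁸·0.01057) + (285)⁴
    = 5.632×10⁹ + 6.598×10⁹ = 1.223×10¹⁰ K⁴.

T ≈ 333 K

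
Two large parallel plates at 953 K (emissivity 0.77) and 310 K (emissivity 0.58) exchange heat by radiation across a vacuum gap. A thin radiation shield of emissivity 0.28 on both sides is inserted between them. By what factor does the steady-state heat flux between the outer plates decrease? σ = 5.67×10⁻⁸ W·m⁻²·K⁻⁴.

factor ≈ 4.04

Without shield: q₀ = σΔ(T⁴)/(1/ε₁+1/ε₂−1) with denominator 2.023.
With shield the two gaps are in series; the resistances add: (1/ε₁+1/ε_s−1)+(1/ε_s+1/ε₂−1) = 3.870+4.296 = 8.166.
Heat-flux ratio q₀/q = 8.166/2.023.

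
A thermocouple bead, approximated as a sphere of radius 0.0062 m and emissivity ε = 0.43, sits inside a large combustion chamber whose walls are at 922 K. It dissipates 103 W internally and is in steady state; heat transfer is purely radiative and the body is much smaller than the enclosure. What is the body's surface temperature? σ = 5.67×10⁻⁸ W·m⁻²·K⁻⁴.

T ≈ 1750 K

For a small grey body in a large enclosure, net radiated power = εσA(T⁴ − T_w⁴).
Steady state: P = εσA(T⁴ − T_w⁴) with A = 4πr² = 4.831×10⁻⁴ m².
T⁴ = P/(εσA) + T_w⁴ = 103/(0.43·5.67×10⁻⁸·4.831×10⁻⁴) + (922)⁴
    = 8.746×10¹² + 7.226×10¹¹ = 9.468×10¹² K⁴.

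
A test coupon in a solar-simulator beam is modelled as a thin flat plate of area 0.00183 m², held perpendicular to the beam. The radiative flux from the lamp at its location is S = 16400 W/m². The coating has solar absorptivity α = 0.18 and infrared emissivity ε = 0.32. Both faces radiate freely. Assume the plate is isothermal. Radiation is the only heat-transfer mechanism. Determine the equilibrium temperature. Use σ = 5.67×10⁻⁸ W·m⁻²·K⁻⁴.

T ≈ 534 K

At equilibrium, absorbed power = emitted power.
Absorbing cross-section = A = 0.001830 m²; emitting surface = 2A = 0.003660 m² (ratio 2).
αS·A_cross = εσ·A_surf·T⁴  ⇒  T⁴ = αS/(ε·2σ).
T⁴ = 0.180·16400/(0.32·2·5.67×10⁻⁸) = 8.135×10¹⁰ K⁴.
T = (8.135×10¹⁰)^(1/4).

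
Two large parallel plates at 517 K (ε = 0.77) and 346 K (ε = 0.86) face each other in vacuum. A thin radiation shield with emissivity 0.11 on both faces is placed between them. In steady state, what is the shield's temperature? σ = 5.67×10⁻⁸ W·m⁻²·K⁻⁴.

In steady state the net flux on the hot side equals that on the cold side.
σ(T₁⁴−T_s⁴)/D₁ = σ(T_s⁴−T₂⁴)/D₂, with D₁ = 1/ε₁+1/ε_s−1 = 9.390, D₂ = 1/ε_s+1/ε₂−1 = 9.254.
Solve for T_s⁴: T_s⁴ = (D₂·T₁⁴ + D₁·T₂⁴)/(D₁+D₂) = 4.268×10¹⁰ K⁴.

T_s ≈ 455 K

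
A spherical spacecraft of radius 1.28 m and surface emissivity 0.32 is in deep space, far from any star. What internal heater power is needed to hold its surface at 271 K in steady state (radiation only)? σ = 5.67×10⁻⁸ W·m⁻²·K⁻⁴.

P ≈ 2010 W

P = εσ·4πr²·T⁴.
4πr² = 20.59 m²; T⁴ = 5.394×10⁹ K⁴.
P = 0.32·5.67×10⁻⁸·20.59·5.394×10⁹.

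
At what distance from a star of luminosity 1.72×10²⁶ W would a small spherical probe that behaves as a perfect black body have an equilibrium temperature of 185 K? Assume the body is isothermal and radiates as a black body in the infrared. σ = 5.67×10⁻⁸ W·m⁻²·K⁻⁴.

For an isothermal black-emitting sphere, (1−a)S·πr² = σ·4πr²·T⁴ ⇒ S = 4σT⁴/(1−a).
S = 4·5.67×10⁻⁸·(185)⁴/1.00 = 265.7 W/m².
Flux falls as S = L/(4πd²), so d = √(L/(4πS)) = √(1.72×10²⁶/(4π·265.7)).

d ≈ 2.27×10¹¹ m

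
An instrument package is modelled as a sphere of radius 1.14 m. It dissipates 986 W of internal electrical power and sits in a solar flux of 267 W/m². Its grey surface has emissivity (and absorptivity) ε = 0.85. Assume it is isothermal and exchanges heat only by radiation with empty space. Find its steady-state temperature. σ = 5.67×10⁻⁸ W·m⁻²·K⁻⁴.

At steady state, absorbed solar power + internal power = radiated power.
Absorbed: α·S·A_cross = 0.85·267·4.083 = 926.6 W (cross-section πr²).
Total input = 926.6 + 986 = 1913 W.
Radiated: εσ·A_surf·T⁴ with A_surf = 4πr² = 16.33 m².
T⁴ = 1913/(0.85·5.67×10⁻⁸·16.33) = 2.430×10⁹ K⁴.

T ≈ 222 K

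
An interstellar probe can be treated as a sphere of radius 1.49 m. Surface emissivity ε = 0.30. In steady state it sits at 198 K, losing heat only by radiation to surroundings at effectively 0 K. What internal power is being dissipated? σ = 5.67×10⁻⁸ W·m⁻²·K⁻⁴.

Steady state: P = εσA T⁴.
A = 4πr² = 27.90 m²; T⁴ = (198)⁴ = 1.537×10⁹ K⁴.
P = 0.30 × 5.67×10⁻⁸ × 27.90 × 1.537×10⁹.

P ≈ 729 W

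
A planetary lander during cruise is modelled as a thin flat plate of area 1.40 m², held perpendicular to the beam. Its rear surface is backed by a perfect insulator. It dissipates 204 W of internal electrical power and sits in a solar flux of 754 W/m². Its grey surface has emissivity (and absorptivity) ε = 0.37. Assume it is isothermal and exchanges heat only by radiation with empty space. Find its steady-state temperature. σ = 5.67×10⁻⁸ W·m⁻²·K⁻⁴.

At steady state, absorbed solar power + internal power = radiated power.
Absorbed: α·S·A_cross = 0.37·754·1.400 = 390.6 W (cross-section A).
Total input = 390.6 + 204 = 594.6 W.
Radiated: εσ·A_surf·T⁴ with A_surf = A = 1.400 m².
T⁴ = 594.6/(0.37·5.67×10⁻⁸·1.400) = 2.024×10¹⁰ K⁴.

T ≈ 377 K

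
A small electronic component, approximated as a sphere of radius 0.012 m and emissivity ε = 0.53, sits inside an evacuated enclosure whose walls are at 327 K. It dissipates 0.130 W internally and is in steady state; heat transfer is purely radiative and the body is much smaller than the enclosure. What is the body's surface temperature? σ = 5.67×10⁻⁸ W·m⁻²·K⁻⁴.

T ≈ 343 K

For a small grey body in a large enclosure, net radiated power = εσA(T⁴ − T_w⁴).
Steady state: P = εσA(T⁴ − T_w⁴) with A = 4πr² = 0.001810 m².
T⁴ = P/(εσA) + T_w⁴ = 0.130/(0.53·5.67×10⁻⁸·0.001810) + (327)⁴
    = 2.391×10⁹ + 1.143×10¹⁰ = 1.382×10¹⁰ K⁴.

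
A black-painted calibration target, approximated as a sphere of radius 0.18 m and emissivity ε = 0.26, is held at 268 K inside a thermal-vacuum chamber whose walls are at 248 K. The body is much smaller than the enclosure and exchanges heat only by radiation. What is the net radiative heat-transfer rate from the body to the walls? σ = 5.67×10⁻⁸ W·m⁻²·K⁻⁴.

For a small grey body in a large enclosure: P_net = εσA(T_body⁴ − T_wall⁴).
A = 4πr² = 0.4072 m²; T_body⁴ − T_wall⁴ = 5.159×10⁹ − 3.783×10⁹ = 1.376×10⁹ K⁴.
|P_net| = 0.26·5.67×10⁻⁸·0.4072·1.376×10⁹.

P_net ≈ 8.26 W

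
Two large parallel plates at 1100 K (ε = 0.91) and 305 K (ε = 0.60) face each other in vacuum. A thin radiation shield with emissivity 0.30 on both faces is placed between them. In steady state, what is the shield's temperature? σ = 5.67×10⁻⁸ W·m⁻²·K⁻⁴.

In steady state the net flux on the hot side equals that on the cold side.
σ(T₁⁴−T_s⁴)/D₁ = σ(T_s⁴−T₂⁴)/D₂, with D₁ = 1/ε₁+1/ε_s−1 = 3.432, D₂ = 1/ε_s+1/ε₂−1 = 4.000.
Solve for T_s⁴: T_s⁴ = (D₂·T₁⁴ + D₁·T₂⁴)/(D₁+D₂) = 7.920×10¹¹ K⁴.

T_s ≈ 943 K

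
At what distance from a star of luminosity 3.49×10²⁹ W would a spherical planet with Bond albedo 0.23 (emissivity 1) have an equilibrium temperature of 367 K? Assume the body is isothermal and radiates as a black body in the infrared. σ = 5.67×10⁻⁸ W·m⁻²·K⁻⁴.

For an isothermal black-emitting sphere, (1−a)S·πr² = σ·4πr²·T⁴ ⇒ S = 4σT⁴/(1−a).
S = 4·5.67×10⁻⁸·(367)⁴/0.770 = 5343 W/m².
Flux falls as S = L/(4πd²), so d = √(L/(4πS)) = √(3.49×10²⁹/(4π·5343)).

d ≈ 2.28×10¹² m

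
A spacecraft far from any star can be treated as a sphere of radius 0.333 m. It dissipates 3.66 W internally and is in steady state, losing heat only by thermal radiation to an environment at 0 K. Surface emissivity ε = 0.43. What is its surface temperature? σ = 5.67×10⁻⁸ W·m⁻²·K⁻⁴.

Steady state: internal power = radiated power, P = εσA T⁴.
Radiating area A = 4πr² = 1.393 m².
T⁴ = P/(εσA) = 3.66/(0.43·5.67×10⁻⁸·1.393) = 1.077×10⁸ K⁴.
T = (1.077×10⁸)^(1/4).

T ≈ 102 K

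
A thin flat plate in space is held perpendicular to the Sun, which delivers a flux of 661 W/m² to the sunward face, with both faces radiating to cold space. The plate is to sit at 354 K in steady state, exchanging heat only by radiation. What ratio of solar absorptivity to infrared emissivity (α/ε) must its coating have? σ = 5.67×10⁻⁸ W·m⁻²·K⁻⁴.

Balance: αS·A = εσ·2A·T⁴ ⇒ α/ε = 2σT⁴/S.
α/ε = 2·5.67×10⁻⁸·(354)⁴/661 = 2·5.67×10⁻⁸·1.570×10¹⁰/661.

α/ε ≈ 2.69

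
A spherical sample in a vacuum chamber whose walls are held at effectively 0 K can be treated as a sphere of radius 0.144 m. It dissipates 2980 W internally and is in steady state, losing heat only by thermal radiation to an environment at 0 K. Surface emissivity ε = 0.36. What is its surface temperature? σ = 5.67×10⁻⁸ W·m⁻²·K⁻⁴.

T ≈ 865 K

Steady state: internal power = radiated power, P = εσA T⁴.
Radiating area A = 4πr² = 0.2606 m².
T⁴ = P/(εσA) = 2980/(0.36·5.67×10⁻⁸·0.2606) = 5.603×10¹¹ K⁴.
T = (5.603×10¹¹)^(1/4).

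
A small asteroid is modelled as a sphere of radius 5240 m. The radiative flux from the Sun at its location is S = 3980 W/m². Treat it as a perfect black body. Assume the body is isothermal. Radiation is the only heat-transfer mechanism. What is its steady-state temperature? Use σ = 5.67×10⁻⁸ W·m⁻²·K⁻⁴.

At equilibrium, absorbed power = emitted power.
Absorbing cross-section = πr² = 8.626×10⁷ m²; emitting surface = 4πr² = 3.450×10⁸ m² (ratio 4).
S·A_cross = εσ·A_surf·T⁴  ⇒  T⁴ = S/(4σ).
T⁴ = 1.00·3980/(4·5.67×10⁻⁸) = 1.755×10¹⁰ K⁴.
T = (1.755×10¹⁰)^(1/4).

T ≈ 364 K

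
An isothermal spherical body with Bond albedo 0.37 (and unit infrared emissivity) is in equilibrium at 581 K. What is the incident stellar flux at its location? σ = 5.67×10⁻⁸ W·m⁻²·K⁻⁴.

S ≈ 41000 W/m²

(1−a)S·πr² = σ·4πr²·T⁴ ⇒ S = 4σT⁴/(1−a).
S = 4·5.67×10⁻⁸·1.139×10¹¹/0.630.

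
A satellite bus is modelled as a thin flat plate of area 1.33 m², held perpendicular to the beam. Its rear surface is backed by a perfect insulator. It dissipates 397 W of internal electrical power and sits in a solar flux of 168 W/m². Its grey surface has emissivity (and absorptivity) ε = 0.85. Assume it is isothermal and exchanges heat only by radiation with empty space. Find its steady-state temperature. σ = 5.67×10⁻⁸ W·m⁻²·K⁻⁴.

T ≈ 309 K

At steady state, absorbed solar power + internal power = radiated power.
Absorbed: α·S·A_cross = 0.85·168·1.330 = 189.9 W (cross-section A).
Total input = 189.9 + 397 = 586.9 W.
Radiated: εσ·A_surf·T⁴ with A_surf = A = 1.330 m².
T⁴ = 586.9/(0.85·5.67×10⁻⁸·1.330) = 9.156×10⁹ K⁴.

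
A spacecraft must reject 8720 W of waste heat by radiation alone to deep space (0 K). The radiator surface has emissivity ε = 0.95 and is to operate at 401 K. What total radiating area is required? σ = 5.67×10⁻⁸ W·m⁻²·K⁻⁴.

A ≈ 6.26 m²

P = εσA T⁴ ⇒ A = P/(εσT⁴).
T⁴ = 2.586×10¹⁰ K⁴.
A = 8720/(0.95 × 5.67×10⁻⁸ × 2.586×10¹⁰).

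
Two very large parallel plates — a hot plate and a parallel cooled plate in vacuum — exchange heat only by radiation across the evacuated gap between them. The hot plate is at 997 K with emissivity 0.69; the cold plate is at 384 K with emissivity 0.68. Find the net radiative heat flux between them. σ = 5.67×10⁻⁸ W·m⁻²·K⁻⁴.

For two infinite grey parallel plates, q = σ(T₁⁴ − T₂⁴)/(1/ε₁ + 1/ε₂ − 1).
T₁⁴ − T₂⁴ = 9.881×10¹¹ − 2.174×10¹⁰ = 9.663×10¹¹ K⁴.
1/ε₁ + 1/ε₂ − 1 = 1.449 + 1.471 − 1 = 1.920.
q = 5.67×10⁻⁸ × 9.663×10¹¹ / 1.920.

q ≈ 28500 W/m²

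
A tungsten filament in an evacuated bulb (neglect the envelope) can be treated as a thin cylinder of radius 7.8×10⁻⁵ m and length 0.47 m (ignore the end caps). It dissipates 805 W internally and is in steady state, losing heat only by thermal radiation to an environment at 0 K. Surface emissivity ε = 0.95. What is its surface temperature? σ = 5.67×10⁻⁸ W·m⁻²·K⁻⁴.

T ≈ 2840 K

Steady state: internal power = radiated power, P = εσA T⁴.
Radiating area A = 2πrL = 2.303×10⁻⁴ m².
T⁴ = P/(εσA) = 805/(0.95·5.67×10⁻⁸·2.303×10⁻⁴) = 6.488×10¹³ K⁴.
T = (6.488×10¹³)^(1/4).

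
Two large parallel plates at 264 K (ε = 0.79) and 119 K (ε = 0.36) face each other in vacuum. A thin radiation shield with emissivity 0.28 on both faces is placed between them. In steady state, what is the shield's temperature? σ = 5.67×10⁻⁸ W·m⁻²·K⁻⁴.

T_s ≈ 232 K

In steady state the net flux on the hot side equals that on the cold side.
σ(T₁⁴−T_s⁴)/D₁ = σ(T_s⁴−T₂⁴)/D₂, with D₁ = 1/ε₁+1/ε_s−1 = 3.837, D₂ = 1/ε_s+1/ε₂−1 = 5.349.
Solve for T_s⁴: T_s⁴ = (D₂·T₁⁴ + D₁·T₂⁴)/(D₁+D₂) = 2.912×10⁹ K⁴.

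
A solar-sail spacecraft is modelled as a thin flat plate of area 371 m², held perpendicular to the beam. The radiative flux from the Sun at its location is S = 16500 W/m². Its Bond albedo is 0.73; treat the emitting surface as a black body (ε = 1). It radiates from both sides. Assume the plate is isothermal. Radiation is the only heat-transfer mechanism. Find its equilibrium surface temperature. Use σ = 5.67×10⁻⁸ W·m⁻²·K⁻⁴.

At equilibrium, absorbed power = emitted power.
Absorbing cross-section = A = 371.0 m²; emitting surface = 2A = 742.0 m² (ratio 2).
(1−a)S·A_cross = εσ·A_surf·T⁴  ⇒  T⁴ = (1−a)S/(2σ).
T⁴ = 0.270·16500/(2·5.67×10⁻⁸) = 3.929×10¹⁰ K⁴.
T = (3.929×10¹⁰)^(1/4).

T ≈ 445 K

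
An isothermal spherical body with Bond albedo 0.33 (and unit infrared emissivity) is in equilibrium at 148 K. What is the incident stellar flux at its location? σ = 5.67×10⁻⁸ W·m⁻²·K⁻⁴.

S ≈ 162 W/m²

(1−a)S·πr² = σ·4πr²·T⁴ ⇒ S = 4σT⁴/(1−a).
S = 4·5.67×10⁻⁸·4.798×10⁸/0.670.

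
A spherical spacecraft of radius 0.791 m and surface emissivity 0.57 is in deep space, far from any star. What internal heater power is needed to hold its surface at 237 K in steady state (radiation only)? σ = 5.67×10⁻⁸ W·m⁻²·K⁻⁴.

P ≈ 802 W

P = εσ·4πr²·T⁴.
4πr² = 7.863 m²; T⁴ = 3.155×10⁹ K⁴.
P = 0.57·5.67×10⁻⁸·7.863·3.155×10⁹.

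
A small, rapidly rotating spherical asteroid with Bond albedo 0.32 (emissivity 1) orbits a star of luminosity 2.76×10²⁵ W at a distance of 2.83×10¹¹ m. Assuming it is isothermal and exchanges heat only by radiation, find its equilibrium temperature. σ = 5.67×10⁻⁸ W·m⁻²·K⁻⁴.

First find the stellar flux at distance d: S = L/(4πd²) = 2.76×10²⁵/(4π·(2.83×10¹¹)²) = 27.42 W/m².
For an isothermal sphere, absorbed (1−a)S·πr² = emitted σ·4πr²·T⁴, so T⁴ = (1−a)S/(4σ).
T⁴ = 0.680·27.42/(4·5.67×10⁻⁸) = 8.222×10⁷ K⁴.

T ≈ 95.2 K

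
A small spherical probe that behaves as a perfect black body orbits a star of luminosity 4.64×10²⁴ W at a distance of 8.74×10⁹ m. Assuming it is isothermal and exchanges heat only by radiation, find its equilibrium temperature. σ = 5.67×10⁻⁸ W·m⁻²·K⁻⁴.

T ≈ 382 K

First find the stellar flux at distance d: S = L/(4πd²) = 4.64×10²⁴/(4π·(8.74×10⁹)²) = 4834 W/m².
For an isothermal sphere, absorbed (1−a)S·πr² = emitted σ·4πr²·T⁴, so T⁴ = (1−a)S/(4σ).
T⁴ = 1.00·4834/(4·5.67×10⁻⁸) = 2.131×10¹⁰ K⁴.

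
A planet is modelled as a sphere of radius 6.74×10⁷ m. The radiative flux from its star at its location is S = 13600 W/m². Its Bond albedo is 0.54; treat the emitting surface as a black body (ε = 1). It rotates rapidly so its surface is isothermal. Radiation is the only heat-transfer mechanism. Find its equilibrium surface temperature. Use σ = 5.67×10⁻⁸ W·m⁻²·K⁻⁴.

At equilibrium, absorbed power = emitted power.
Absorbing cross-section = πr² = 1.427×10¹⁶ m²; emitting surface = 4πr² = 5.709×10¹⁶ m² (ratio 4).
(1−a)S·A_cross = εσ·A_surf·T⁴  ⇒  T⁴ = (1−a)S/(4σ).
T⁴ = 0.460·13600/(4·5.67×10⁻⁸) = 2.758×10¹⁰ K⁴.
T = (2.758×10¹⁰)^(1/4).

T ≈ 408 K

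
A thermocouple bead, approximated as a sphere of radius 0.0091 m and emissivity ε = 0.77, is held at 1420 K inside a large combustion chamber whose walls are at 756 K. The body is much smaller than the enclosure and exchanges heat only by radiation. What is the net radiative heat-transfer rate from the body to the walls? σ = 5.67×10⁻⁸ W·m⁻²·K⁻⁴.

For a small grey body in a large enclosure: P_net = εσA(T_body⁴ − T_wall⁴).
A = 4πr² = 0.001041 m²; T_body⁴ − T_wall⁴ = 4.066×10¹² − 3.267×10¹¹ = 3.739×10¹² K⁴.
|P_net| = 0.77·5.67×10⁻⁸·0.001041·3.739×10¹².

P_net ≈ 170 W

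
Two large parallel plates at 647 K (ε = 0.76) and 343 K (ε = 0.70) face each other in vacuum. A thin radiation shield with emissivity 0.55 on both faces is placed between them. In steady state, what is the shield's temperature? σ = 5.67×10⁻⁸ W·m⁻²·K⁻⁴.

T_s ≈ 558 K

In steady state the net flux on the hot side equals that on the cold side.
σ(T₁⁴−T_s⁴)/D₁ = σ(T_s⁴−T₂⁴)/D₂, with D₁ = 1/ε₁+1/ε_s−1 = 2.134, D₂ = 1/ε_s+1/ε₂−1 = 2.247.
Solve for T_s⁴: T_s⁴ = (D₂·T₁⁴ + D₁·T₂⁴)/(D₁+D₂) = 9.661×10¹⁰ K⁴.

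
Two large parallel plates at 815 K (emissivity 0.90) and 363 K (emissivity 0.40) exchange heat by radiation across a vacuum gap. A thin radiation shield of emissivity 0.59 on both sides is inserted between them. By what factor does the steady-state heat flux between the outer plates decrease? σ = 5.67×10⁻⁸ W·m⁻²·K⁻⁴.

factor ≈ 1.92

Without shield: q₀ = σΔ(T⁴)/(1/ε₁+1/ε₂−1) with denominator 2.611.
With shield the two gaps are in series; the resistances add: (1/ε₁+1/ε_s−1)+(1/ε_s+1/ε₂−1) = 1.806+3.195 = 5.001.
Heat-flux ratio q₀/q = 5.001/2.611.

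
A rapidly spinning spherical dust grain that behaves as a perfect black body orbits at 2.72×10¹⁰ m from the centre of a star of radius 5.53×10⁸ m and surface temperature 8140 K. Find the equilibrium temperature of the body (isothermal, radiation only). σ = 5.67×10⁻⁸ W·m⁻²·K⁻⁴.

T ≈ 821 K

The star's surface emits σT_*⁴; at distance d the flux is S = σT_*⁴(R_*/d)².
S = 5.67×10⁻⁸·(8140)⁴·(5.53×10⁸/2.72×10¹⁰)² = 1.029×10⁵ W/m².
For an isothermal sphere T⁴ = (1−a)S/(4σ) = 4.537×10¹¹ K⁴.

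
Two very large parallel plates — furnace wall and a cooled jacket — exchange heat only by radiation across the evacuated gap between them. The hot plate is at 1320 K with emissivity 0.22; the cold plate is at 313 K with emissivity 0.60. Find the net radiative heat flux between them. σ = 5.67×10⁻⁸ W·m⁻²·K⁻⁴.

q ≈ 32900 W/m²

For two infinite grey parallel plates, q = σ(T₁⁴ − T₂⁴)/(1/ε₁ + 1/ε₂ − 1).
T₁⁴ − T₂⁴ = 3.036×10¹² − 9.598×10⁹ = 3.026×10¹² K⁴.
1/ε₁ + 1/ε₂ − 1 = 4.545 + 1.667 − 1 = 5.212.
q = 5.67×10⁻⁸ × 3.026×10¹² / 5.212.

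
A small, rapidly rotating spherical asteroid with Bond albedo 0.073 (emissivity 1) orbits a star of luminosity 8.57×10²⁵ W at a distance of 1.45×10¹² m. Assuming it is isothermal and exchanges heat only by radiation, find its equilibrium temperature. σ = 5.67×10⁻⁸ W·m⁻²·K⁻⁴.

First find the stellar flux at distance d: S = L/(4πd²) = 8.57×10²⁵/(4π·(1.45×10¹²)²) = 3.244 W/m².
For an isothermal sphere, absorbed (1−a)S·πr² = emitted σ·4πr²·T⁴, so T⁴ = (1−a)S/(4σ).
T⁴ = 0.927·3.244/(4·5.67×10⁻⁸) = 1.326×10⁷ K⁴.

T ≈ 60.3 K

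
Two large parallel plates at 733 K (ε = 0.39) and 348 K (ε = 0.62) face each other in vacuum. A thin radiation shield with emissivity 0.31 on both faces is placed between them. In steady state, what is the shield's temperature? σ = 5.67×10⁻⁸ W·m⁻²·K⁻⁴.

T_s ≈ 608 K

In steady state the net flux on the hot side equals that on the cold side.
σ(T₁⁴−T_s⁴)/D₁ = σ(T_s⁴−T₂⁴)/D₂, with D₁ = 1/ε₁+1/ε_s−1 = 4.790, D₂ = 1/ε_s+1/ε₂−1 = 3.839.
Solve for T_s⁴: T_s⁴ = (D₂·T₁⁴ + D₁·T₂⁴)/(D₁+D₂) = 1.366×10¹¹ K⁴.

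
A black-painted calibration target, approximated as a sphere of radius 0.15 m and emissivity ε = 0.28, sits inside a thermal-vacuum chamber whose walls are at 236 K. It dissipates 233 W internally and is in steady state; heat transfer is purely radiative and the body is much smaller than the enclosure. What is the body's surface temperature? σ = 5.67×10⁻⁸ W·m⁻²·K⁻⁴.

T ≈ 484 K

For a small grey body in a large enclosure, net radiated power = εσA(T⁴ − T_w⁴).
Steady state: P = εσA(T⁴ − T_w⁴) with A = 4πr² = 0.2827 m².
T⁴ = P/(εσA) + T_w⁴ = 233/(0.28·5.67×10⁻⁸·0.2827) + (236)⁴
    = 5.191×10¹⁰ + 3.102×10⁹ = 5.501×10¹⁰ K⁴.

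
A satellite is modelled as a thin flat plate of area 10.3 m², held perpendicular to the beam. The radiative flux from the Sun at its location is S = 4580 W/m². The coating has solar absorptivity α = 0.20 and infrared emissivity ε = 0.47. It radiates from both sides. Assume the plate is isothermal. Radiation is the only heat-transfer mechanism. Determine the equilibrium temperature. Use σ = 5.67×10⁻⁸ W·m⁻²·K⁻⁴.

T ≈ 362 K

At equilibrium, absorbed power = emitted power.
Absorbing cross-section = A = 10.30 m²; emitting surface = 2A = 20.60 m² (ratio 2).
αS·A_cross = εσ·A_surf·T⁴  ⇒  T⁴ = αS/(ε·2σ).
T⁴ = 0.200·4580/(0.47·2·5.67×10⁻⁸) = 1.719×10¹⁰ K⁴.
T = (1.719×10¹⁰)^(1/4).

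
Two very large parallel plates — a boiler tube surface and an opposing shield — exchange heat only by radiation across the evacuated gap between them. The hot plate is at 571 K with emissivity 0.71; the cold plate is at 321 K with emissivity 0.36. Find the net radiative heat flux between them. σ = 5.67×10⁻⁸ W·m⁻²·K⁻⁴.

For two infinite grey parallel plates, q = σ(T₁⁴ − T₂⁴)/(1/ε₁ + 1/ε₂ − 1).
T₁⁴ − T₂⁴ = 1.063×10¹¹ − 1.062×10¹⁰ = 9.569×10¹⁰ K⁴.
1/ε₁ + 1/ε₂ − 1 = 1.408 + 2.778 − 1 = 3.186.
q = 5.67×10⁻⁸ × 9.569×10¹⁰ / 3.186.

q ≈ 1700 W/m²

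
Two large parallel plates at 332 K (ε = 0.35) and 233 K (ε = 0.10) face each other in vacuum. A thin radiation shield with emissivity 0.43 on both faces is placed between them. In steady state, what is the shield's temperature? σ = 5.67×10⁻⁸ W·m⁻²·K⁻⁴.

T_s ≈ 314 K

In steady state the net flux on the hot side equals that on the cold side.
σ(T₁⁴−T_s⁴)/D₁ = σ(T_s⁴−T₂⁴)/D₂, with D₁ = 1/ε₁+1/ε_s−1 = 4.183, D₂ = 1/ε_s+1/ε₂−1 = 11.33.
Solve for T_s⁴: T_s⁴ = (D₂·T₁⁴ + D₁·T₂⁴)/(D₁+D₂) = 9.667×10⁹ K⁴.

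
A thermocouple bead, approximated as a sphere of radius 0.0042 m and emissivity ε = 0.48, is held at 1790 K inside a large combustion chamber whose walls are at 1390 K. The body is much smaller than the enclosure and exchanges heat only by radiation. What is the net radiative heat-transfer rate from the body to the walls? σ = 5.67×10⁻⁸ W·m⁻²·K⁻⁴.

P_net ≈ 39.4 W

For a small grey body in a large enclosure: P_net = εσA(T_body⁴ − T_wall⁴).
A = 4πr² = 2.217×10⁻⁴ m²; T_body⁴ − T_wall⁴ = 1.027×10¹³ − 3.733×10¹² = 6.533×10¹² K⁴.
|P_net| = 0.48·5.67×10⁻⁸·2.217×10⁻⁴·6.533×10¹².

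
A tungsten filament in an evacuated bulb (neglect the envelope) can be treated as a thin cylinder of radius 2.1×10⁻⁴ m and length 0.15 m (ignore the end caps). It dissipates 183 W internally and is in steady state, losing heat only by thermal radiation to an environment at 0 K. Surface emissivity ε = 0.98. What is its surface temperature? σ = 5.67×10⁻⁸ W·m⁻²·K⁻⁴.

Steady state: internal power = radiated power, P = εσA T⁴.
Radiating area A = 2πrL = 1.979×10⁻⁴ m².
T⁴ = P/(εσA) = 183/(0.98·5.67×10⁻⁸·1.979×10⁻⁴) = 1.664×10¹³ K⁴.
T = (1.664×10¹³)^(1/4).

T ≈ 2020 K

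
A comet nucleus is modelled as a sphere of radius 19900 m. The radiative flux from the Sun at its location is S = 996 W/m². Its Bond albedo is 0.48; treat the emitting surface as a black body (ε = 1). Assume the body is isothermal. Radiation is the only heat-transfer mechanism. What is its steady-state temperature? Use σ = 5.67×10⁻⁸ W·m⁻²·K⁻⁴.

At equilibrium, absorbed power = emitted power.
Absorbing cross-section = πr² = 1.244×10⁹ m²; emitting surface = 4πr² = 4.976×10⁹ m² (ratio 4).
(1−a)S·A_cross = εσ·A_surf·T⁴  ⇒  T⁴ = (1−a)S/(4σ).
T⁴ = 0.520·996/(4·5.67×10⁻⁸) = 2.284×10⁹ K⁴.
T = (2.284×10⁹)^(1/4).

T ≈ 219 K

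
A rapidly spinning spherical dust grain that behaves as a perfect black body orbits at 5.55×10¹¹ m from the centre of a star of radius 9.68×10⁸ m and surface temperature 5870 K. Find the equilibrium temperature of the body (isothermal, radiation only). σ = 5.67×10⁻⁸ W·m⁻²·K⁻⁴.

The star's surface emits σT_*⁴; at distance d the flux is S = σT_*⁴(R_*/d)².
S = 5.67×10⁻⁸·(5870)⁴·(9.68×10⁸/5.55×10¹¹)² = 204.8 W/m².
For an isothermal sphere T⁴ = (1−a)S/(4σ) = 9.029×10⁸ K⁴.

T ≈ 173 K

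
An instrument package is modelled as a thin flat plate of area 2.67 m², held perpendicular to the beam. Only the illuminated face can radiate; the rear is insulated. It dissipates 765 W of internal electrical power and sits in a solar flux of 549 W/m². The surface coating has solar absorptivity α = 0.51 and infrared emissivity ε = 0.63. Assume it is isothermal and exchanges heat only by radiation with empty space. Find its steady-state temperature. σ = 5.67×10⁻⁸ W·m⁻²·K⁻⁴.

At steady state, absorbed solar power + internal power = radiated power.
Absorbed: α·S·A_cross = 0.51·549·2.670 = 747.6 W (cross-section A).
Total input = 747.6 + 765 = 1513 W.
Radiated: εσ·A_surf·T⁴ with A_surf = A = 2.670 m².
T⁴ = 1513/(0.63·5.67×10⁻⁸·2.670) = 1.586×10¹⁰ K⁴.

T ≈ 355 K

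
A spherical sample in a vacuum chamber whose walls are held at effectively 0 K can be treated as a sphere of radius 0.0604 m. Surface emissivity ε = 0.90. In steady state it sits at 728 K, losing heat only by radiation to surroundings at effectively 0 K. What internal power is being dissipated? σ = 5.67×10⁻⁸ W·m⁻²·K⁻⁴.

Steady state: P = εσA T⁴.
A = 4πr² = 0.04584 m²; T⁴ = (728)⁴ = 2.809×10¹¹ K⁴.
P = 0.90 × 5.67×10⁻⁸ × 0.04584 × 2.809×10¹¹.

P ≈ 657 W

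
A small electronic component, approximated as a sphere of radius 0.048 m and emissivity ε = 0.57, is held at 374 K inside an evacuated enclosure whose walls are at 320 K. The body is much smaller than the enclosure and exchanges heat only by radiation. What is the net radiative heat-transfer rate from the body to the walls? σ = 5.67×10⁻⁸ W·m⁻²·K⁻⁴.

P_net ≈ 8.50 W

For a small grey body in a large enclosure: P_net = εσA(T_body⁴ − T_wall⁴).
A = 4πr² = 0.02895 m²; T_body⁴ − T_wall⁴ = 1.957×10¹⁰ − 1.049×10¹⁰ = 9.080×10⁹ K⁴.
|P_net| = 0.57·5.67×10⁻⁸·0.02895·9.080×10⁹.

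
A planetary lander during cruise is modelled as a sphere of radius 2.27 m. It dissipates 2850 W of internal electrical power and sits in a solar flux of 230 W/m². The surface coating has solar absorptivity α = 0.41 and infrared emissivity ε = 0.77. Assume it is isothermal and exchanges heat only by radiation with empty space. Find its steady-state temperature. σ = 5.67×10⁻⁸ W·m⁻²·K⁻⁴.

At steady state, absorbed solar power + internal power = radiated power.
Absorbed: α·S·A_cross = 0.41·230·16.19 = 1527 W (cross-section πr²).
Total input = 1527 + 2850 = 4377 W.
Radiated: εσ·A_surf·T⁴ with A_surf = 4πr² = 64.75 m².
T⁴ = 4377/(0.77·5.67×10⁻⁸·64.75) = 1.548×10⁹ K⁴.

T ≈ 198 K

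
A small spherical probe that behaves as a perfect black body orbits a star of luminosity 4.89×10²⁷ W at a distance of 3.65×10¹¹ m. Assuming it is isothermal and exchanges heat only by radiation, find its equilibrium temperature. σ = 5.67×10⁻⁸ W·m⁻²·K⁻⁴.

T ≈ 337 K

First find the stellar flux at distance d: S = L/(4πd²) = 4.89×10²⁷/(4π·(3.65×10¹¹)²) = 2921 W/m².
For an isothermal sphere, absorbed (1−a)S·πr² = emitted σ·4πr²·T⁴, so T⁴ = (1−a)S/(4σ).
T⁴ = 1.00·2921/(4·5.67×10⁻⁸) = 1.288×10¹⁰ K⁴.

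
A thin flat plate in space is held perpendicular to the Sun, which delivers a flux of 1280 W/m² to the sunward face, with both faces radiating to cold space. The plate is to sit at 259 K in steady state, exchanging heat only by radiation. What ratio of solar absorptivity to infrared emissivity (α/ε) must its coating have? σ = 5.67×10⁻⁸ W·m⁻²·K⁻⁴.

Balance: αS·A = εσ·2A·T⁴ ⇒ α/ε = 2σT⁴/S.
α/ε = 2·5.67×10⁻⁸·(259)⁴/1280 = 2·5.67×10⁻⁸·4.500×10⁹/1280.

α/ε ≈ 0.399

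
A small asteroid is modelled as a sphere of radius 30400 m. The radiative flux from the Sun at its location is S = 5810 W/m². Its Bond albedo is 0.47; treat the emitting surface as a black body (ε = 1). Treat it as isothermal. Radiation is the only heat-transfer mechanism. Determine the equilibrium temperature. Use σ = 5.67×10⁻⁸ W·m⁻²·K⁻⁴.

At equilibrium, absorbed power = emitted power.
Absorbing cross-section = πr² = 2.903×10⁹ m²; emitting surface = 4πr² = 1.161×10¹⁰ m² (ratio 4).
(1−a)S·A_cross = εσ·A_surf·T⁴  ⇒  T⁴ = (1−a)S/(4σ).
T⁴ = 0.530·5810/(4·5.67×10⁻⁸) = 1.358×10¹⁰ K⁴.
T = (1.358×10¹⁰)^(1/4).

T ≈ 341 K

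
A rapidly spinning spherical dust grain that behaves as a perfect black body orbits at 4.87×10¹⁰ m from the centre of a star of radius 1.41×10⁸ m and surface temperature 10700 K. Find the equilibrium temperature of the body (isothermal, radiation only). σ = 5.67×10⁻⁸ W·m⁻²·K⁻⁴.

T ≈ 407 K

The star's surface emits σT_*⁴; at distance d the flux is S = σT_*⁴(R_*/d)².
S = 5.67×10⁻⁸·(10700)⁴·(1.41×10⁸/4.87×10¹⁰)² = 6230 W/m².
For an isothermal sphere T⁴ = (1−a)S/(4σ) = 2.747×10¹⁰ K⁴.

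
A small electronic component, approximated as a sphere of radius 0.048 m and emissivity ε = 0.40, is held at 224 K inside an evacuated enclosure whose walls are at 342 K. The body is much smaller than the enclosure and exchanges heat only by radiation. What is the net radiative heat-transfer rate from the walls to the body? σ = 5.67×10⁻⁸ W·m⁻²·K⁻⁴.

For a small grey body in a large enclosure: P_net = εσA(T_body⁴ − T_wall⁴).
A = 4πr² = 0.02895 m²; T_body⁴ − T_wall⁴ = 2.518×10⁹ − 1.368×10¹⁰ = -1.116×10¹⁰ K⁴.
|P_net| = 0.40·5.67×10⁻⁸·0.02895·1.116×10¹⁰.

P_net ≈ 7.33 W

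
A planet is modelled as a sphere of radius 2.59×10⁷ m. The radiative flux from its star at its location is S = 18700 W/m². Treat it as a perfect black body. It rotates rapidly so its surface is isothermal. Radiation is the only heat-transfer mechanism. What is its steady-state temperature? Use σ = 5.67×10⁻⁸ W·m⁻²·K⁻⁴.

T ≈ 536 K

At equilibrium, absorbed power = emitted power.
Absorbing cross-section = πr² = 2.107×10¹⁵ m²; emitting surface = 4πr² = 8.430×10¹⁵ m² (ratio 4).
S·A_cross = εσ·A_surf·T⁴  ⇒  T⁴ = S/(4σ).
T⁴ = 1.00·18700/(4·5.67×10⁻⁸) = 8.245×10¹⁰ K⁴.
T = (8.245×10¹⁰)^(1/4).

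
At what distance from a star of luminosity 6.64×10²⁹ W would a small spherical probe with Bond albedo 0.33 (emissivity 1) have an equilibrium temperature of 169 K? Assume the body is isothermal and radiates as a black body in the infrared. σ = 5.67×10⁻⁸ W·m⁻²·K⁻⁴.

d ≈ 1.38×10¹³ m

For an isothermal black-emitting sphere, (1−a)S·πr² = σ·4πr²·T⁴ ⇒ S = 4σT⁴/(1−a).
S = 4·5.67×10⁻⁸·(169)⁴/0.670 = 276.1 W/m².
Flux falls as S = L/(4πd²), so d = √(L/(4πS)) = √(6.64×10²⁹/(4π·276.1)).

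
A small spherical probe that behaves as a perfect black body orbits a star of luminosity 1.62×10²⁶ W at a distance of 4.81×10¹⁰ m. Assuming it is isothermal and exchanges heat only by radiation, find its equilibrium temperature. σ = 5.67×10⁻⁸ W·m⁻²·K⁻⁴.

T ≈ 396 K

First find the stellar flux at distance d: S = L/(4πd²) = 1.62×10²⁶/(4π·(4.81×10¹⁰)²) = 5572 W/m².
For an isothermal sphere, absorbed (1−a)S·πr² = emitted σ·4πr²·T⁴, so T⁴ = (1−a)S/(4σ).
T⁴ = 1.00·5572/(4·5.67×10⁻⁸) = 2.457×10¹⁰ K⁴.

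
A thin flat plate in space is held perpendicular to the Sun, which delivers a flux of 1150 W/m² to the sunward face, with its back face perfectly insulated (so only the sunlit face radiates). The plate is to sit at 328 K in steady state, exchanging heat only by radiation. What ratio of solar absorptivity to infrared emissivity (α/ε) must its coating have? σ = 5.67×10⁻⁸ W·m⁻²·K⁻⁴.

Balance: αS·A = εσ·1A·T⁴ ⇒ α/ε = σT⁴/S.
α/ε = 5.67×10⁻⁸·(328)⁴/1150 = 5.67×10⁻⁸·1.157×10¹⁰/1150.

α/ε ≈ 0.571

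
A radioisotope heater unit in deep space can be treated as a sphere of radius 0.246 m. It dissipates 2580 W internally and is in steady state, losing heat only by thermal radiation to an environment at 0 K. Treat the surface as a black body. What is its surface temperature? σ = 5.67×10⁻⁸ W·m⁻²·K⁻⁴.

Steady state: internal power = radiated power, P = εσA T⁴.
Radiating area A = 4πr² = 0.7605 m².
T⁴ = P/(εσA) = 2580/(1.0·5.67×10⁻⁸·0.7605) = 5.984×10¹⁰ K⁴.
T = (5.984×10¹⁰)^(1/4).

T ≈ 495 K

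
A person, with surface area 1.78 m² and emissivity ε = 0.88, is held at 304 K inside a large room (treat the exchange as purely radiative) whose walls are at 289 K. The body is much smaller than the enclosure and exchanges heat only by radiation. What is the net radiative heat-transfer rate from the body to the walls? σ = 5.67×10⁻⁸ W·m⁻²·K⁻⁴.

P_net ≈ 139 W

For a small grey body in a large enclosure: P_net = εσA(T_body⁴ − T_wall⁴).
A = 1.78 m²; T_body⁴ − T_wall⁴ = 8.541×10⁹ − 6.976×10⁹ = 1.565×10⁹ K⁴.
|P_net| = 0.88·5.67×10⁻⁸·1.780·1.565×10⁹.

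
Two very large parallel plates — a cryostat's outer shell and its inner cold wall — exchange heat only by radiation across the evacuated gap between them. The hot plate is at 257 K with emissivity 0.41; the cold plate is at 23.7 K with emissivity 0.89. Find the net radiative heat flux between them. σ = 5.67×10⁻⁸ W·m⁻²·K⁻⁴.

q ≈ 96.5 W/m²

For two infinite grey parallel plates, q = σ(T₁⁴ − T₂⁴)/(1/ε₁ + 1/ε₂ − 1).
T₁⁴ − T₂⁴ = 4.362×10⁹ − 3.155×10⁵ = 4.362×10⁹ K⁴.
1/ε₁ + 1/ε₂ − 1 = 2.439 + 1.124 − 1 = 2.563.
q = 5.67×10⁻⁸ × 4.362×10⁹ / 2.563.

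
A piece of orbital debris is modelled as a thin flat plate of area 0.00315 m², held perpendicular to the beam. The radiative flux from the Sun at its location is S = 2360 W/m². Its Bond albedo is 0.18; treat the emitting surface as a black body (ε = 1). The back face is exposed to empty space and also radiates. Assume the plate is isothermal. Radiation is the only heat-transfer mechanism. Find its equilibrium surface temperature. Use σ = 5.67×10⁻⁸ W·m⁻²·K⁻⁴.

At equilibrium, absorbed power = emitted power.
Absorbing cross-section = A = 0.003150 m²; emitting surface = 2A = 0.006300 m² (ratio 2).
(1−a)S·A_cross = εσ·A_surf·T⁴  ⇒  T⁴ = (1−a)S/(2σ).
T⁴ = 0.820·2360/(2·5.67×10⁻⁸) = 1.707×10¹⁰ K⁴.
T = (1.707×10¹⁰)^(1/4).

T ≈ 361 K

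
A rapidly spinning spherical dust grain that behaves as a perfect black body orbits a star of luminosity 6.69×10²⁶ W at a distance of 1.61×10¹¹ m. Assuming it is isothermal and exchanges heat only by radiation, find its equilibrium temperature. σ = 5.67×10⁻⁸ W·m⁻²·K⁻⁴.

T ≈ 308 K

First find the stellar flux at distance d: S = L/(4πd²) = 6.69×10²⁶/(4π·(1.61×10¹¹)²) = 2054 W/m².
For an isothermal sphere, absorbed (1−a)S·πr² = emitted σ·4πr²·T⁴, so T⁴ = (1−a)S/(4σ).
T⁴ = 1.00·2054/(4·5.67×10⁻⁸) = 9.056×10⁹ K⁴.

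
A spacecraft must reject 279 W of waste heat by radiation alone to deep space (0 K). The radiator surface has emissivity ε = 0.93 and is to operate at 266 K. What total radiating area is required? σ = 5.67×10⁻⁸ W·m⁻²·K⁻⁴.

A ≈ 1.06 m²

P = εσA T⁴ ⇒ A = P/(εσT⁴).
T⁴ = 5.006×10⁹ K⁴.
A = 279/(0.93 × 5.67×10⁻⁸ × 5.006×10⁹).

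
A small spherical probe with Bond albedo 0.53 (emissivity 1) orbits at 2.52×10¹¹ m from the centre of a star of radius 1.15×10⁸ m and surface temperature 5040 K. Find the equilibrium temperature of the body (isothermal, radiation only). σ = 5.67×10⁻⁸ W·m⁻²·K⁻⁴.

The star's surface emits σT_*⁴; at distance d the flux is S = σT_*⁴(R_*/d)².
S = 5.67×10⁻⁸·(5040)⁴·(1.15×10⁸/2.52×10¹¹)² = 7.619 W/m².
For an isothermal sphere T⁴ = (1−a)S/(4σ) = 1.579×10⁷ K⁴.

T ≈ 63.0 K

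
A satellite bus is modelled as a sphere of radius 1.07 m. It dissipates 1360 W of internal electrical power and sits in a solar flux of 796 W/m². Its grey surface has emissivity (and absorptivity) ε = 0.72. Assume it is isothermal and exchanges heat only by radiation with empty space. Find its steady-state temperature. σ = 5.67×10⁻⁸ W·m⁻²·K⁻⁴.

T ≈ 276 K

At steady state, absorbed solar power + internal power = radiated power.
Absorbed: α·S·A_cross = 0.72·796·3.597 = 2061 W (cross-section πr²).
Total input = 2061 + 1360 = 3421 W.
Radiated: εσ·A_surf·T⁴ with A_surf = 4πr² = 14.39 m².
T⁴ = 3421/(0.72·5.67×10⁻⁸·14.39) = 5.825×10⁹ K⁴.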